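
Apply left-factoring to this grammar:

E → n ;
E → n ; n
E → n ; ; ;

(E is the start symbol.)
E → n ; E'
E' → ε
E' → n
E' → ; ;

Left-factoring transforms A → αβ₁ | αβ₂ into A → αA' and A' → β₁ | β₂
(α is the longest common prefix among the alternatives). Repeat until
no nonterminal has two alternatives with a common prefix.

Round 1: E has alternatives sharing prefix 'n ;'. Introduce E': E → n ; E'
  Add: E' → ε
  Add: E' → n
  Add: E' → ; ;

No remaining common prefixes — done.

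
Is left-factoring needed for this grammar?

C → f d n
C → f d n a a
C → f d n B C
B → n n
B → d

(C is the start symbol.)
Left-factoring is needed when two productions for the same non-terminal
share a common prefix on the right-hand side.

Productions for C:
  C → f d n
  C → f d n a a
  C → f d n B C
Productions for B:
  B → n n
  B → d

Found common prefix 'f d n' in productions for C

Answer: Yes, C has productions with common prefix 'f d n'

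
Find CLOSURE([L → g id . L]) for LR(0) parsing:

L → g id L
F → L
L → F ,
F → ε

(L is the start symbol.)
Start with: [L → g id . L]
  [L → g id . L] has the dot before L: add [L → . g id L], [L → . F ,]
  [L → . F ,] has the dot before F: add [F → . L], [F → .]
No further items can be added.

CLOSURE = { [F → . L], [F → .], [L → . F ,], [L → . g id L], [L → g id . L] }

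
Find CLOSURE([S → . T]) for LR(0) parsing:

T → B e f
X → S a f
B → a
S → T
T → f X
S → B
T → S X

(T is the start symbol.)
To compute CLOSURE, for each item [A → α.Bβ] where B is a non-terminal, add [B → .γ] for all productions B → γ; repeat for the newly added items until nothing changes.

Start with: [S → . T]
  [S → . T] has the dot before T: add [T → . B e f], [T → . f X], [T → . S X]
  [T → . B e f] has the dot before B: add [B → . a]
  [T → . S X] has the dot before S: add [S → . B]
No further items can be added.

CLOSURE = { [B → . a], [S → . B], [S → . T], [T → . B e f], [T → . S X], [T → . f X] }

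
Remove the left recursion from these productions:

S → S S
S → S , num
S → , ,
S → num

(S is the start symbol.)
S is directly left-recursive. The standard transformation for
  A → A α₁ | ... | A α_m | β₁ | ... | β_n
is
  A  → β₁ A' | ... | β_n A'
  A' → α₁ A' | ... | α_m A' | ε

S → , , becomes S → , , S'
S → num becomes S → num S'
S → S S becomes S' → S S'
S → S , num becomes S' → , num S'
Add S' → ε

Resulting grammar:
S → , , S'
S → num S'
S' → S S'
S' → , num S'
S' → ε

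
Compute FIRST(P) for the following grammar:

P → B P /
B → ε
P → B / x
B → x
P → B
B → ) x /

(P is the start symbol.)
To compute FIRST(P), examine every production with P on the left-hand side, reading each right-hand side left to right until a non-nullable symbol is reached.

FIRST sets of the other non-terminals involved (by the same procedure, iterated to a fixed point):
  FIRST(B) = { ')', 'x', ε }

From P → B P /:
  - B is a non-terminal: add FIRST(B) \ {ε} = { ')', 'x' }
    B is nullable, so continue to the next symbol
  - P is the symbol being defined: contributes nothing new
    P is nullable, so continue to the next symbol
  - '/' is a terminal: add '/' and stop
From P → B / x:
  - B is a non-terminal: add FIRST(B) \ {ε} = { ')', 'x' }
    B is nullable, so continue to the next symbol
  - '/' is a terminal: add '/' and stop
From P → B:
  - B is a non-terminal: add FIRST(B) \ {ε} = { ')', 'x' }
    B is nullable and nothing follows, so the whole right-hand side can vanish: ε ∈ FIRST(P)

Collecting: FIRST(P) = { ')', '/', 'x', ε }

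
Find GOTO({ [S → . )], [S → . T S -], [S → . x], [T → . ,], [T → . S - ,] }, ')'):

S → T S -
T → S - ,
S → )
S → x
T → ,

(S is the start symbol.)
{ [S → ) .] }

GOTO(I, ')') = CLOSURE({ [A → αX.β] : [A → α.Xβ] ∈ I, X = ')' })

Items with dot before ')', with the dot advanced:
  [S → . )] → [S → ) .]
Closure adds nothing (no advanced item has the dot before a non-terminal).

GOTO = { [S → ) .] }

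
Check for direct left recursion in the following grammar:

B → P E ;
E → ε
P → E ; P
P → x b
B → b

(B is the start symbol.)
No direct left recursion

B → P E ;: starts with P
E → ε: starts with ε
P → E ; P: starts with E
P → x b: starts with x
B → b: starts with b

No direct left recursion found.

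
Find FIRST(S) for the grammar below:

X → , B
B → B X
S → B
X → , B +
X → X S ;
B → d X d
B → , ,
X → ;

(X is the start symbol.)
{ ',', 'd' }

FIRST sets of the other non-terminals involved (by the same procedure, iterated to a fixed point):
  FIRST(B) = { ',', 'd' }

From S → B:
  - B is a non-terminal: add FIRST(B) \ {ε} = { ',', 'd' }
    B is not nullable, so stop

Collecting: FIRST(S) = { ',', 'd' }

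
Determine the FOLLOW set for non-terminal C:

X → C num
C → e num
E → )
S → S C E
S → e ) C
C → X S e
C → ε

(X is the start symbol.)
{ ')', 'e', 'num' }

To compute FOLLOW(C), find every occurrence of C on a right-hand side N → α C β: add FIRST(β) \ {ε}, and if β is empty or nullable also add FOLLOW(N). Iterate to a fixed point.

In X → C num: C is followed by num, add FIRST(num) \ {ε} = { 'num' }
In S → S C E: C is followed by E, add FIRST(E) \ {ε} = { ')' }
In S → e ) C: C is at the end, add FOLLOW(S)

The FOLLOW sets referred to above (computed the same way, to a fixed point):
  FOLLOW(S) = { ')', 'e', 'num' }

Taking the union: FOLLOW(C) = { ')', 'e', 'num' }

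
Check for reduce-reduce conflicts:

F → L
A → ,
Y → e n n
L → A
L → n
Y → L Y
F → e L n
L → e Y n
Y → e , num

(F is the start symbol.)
Yes — I17: [F → e L n .] vs [L → n .]

A reduce-reduce conflict occurs when an LR(0) state has two complete items [A → α .] and [B → β .] — both call for a reduction, and with no lookahead the parser cannot choose between them.

Augment with F' → F and build the canonical LR(0) collection (I0 = CLOSURE({[F' → . F]}), then GOTO on every symbol after a dot until no new states appear). It has 18 states:
  I0: { [A → . ,], [F → . L], [F → . e L n], [F' → . F], [L → . A], [L → . e Y n], [L → . n] }  — shift
  I1: { [A → , .] }  — reduce
  I2: { [L → A .] }  — reduce
  I3: { [F' → F .] }  — accept
  I4: { [F → L .] }  — reduce
  I5: { [A → . ,], [F → e . L n], [L → . A], [L → . e Y n], [L → . n], [L → e . Y n], [Y → . L Y], [Y → . e , num], [Y → . e n n] }  — shift
  I6: { [L → n .] }  — reduce
  I7: { [A → . ,], [F → e L . n], [L → . A], [L → . e Y n], [L → . n], [Y → . L Y], [Y → . e , num], [Y → . e n n], [Y → L . Y] }  — shift
  I8: { [L → e Y . n] }  — shift
  I9: { [A → . ,], [L → . A], [L → . e Y n], [L → . n], [L → e . Y n], [Y → . L Y], [Y → . e , num], [Y → . e n n], [Y → e . , num], [Y → e . n n] }  — shift
  I10: { [A → , .], [Y → e , . num] }  — shift, reduce
  I11: { [A → . ,], [L → . A], [L → . e Y n], [L → . n], [Y → . L Y], [Y → . e , num], [Y → . e n n], [Y → L . Y] }  — shift
  I12: { [L → n .], [Y → e n . n] }  — shift, reduce
  I13: { [Y → e n n .] }  — reduce
  I14: { [Y → L Y .] }  — reduce
  I15: { [Y → e , num .] }  — reduce
  I16: { [L → e Y n .] }  — reduce
  I17: { [F → e L n .], [L → n .] }  — 2 reduces

I17 contains complete items [F → e L n .], [L → n .] — reduce-reduce conflict.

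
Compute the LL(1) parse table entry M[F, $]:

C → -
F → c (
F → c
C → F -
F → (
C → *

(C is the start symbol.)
To find M[F, $], we find productions for F where $ is in the predict set (PREDICT(N → α) = (FIRST(α) \ {ε}) ∪ (FOLLOW(N) if α ⇒* ε)).

F → c (: PREDICT = { 'c' }
F → c: PREDICT = { 'c' }
F → (: PREDICT = { '(' }

M[F, $] is empty (no production applies)

Answer: Empty (error entry)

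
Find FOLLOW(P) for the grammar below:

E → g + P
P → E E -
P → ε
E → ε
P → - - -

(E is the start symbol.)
{ $, '-', 'g' }

To compute FOLLOW(P), find every occurrence of P on a right-hand side N → α P β: add FIRST(β) \ {ε}, and if β is empty or nullable also add FOLLOW(N). Iterate to a fixed point.

In E → g + P: P is at the end, add FOLLOW(E)

The FOLLOW sets referred to above (computed the same way, to a fixed point):
  FOLLOW(E) = { $, '-', 'g' }

Taking the union: FOLLOW(P) = { $, '-', 'g' }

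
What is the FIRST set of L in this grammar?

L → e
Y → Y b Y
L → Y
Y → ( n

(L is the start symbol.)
{ '(', 'e' }

FIRST sets of the other non-terminals involved (by the same procedure, iterated to a fixed point):
  FIRST(Y) = { '(' }

From L → e:
  - e is a terminal: add 'e' and stop
From L → Y:
  - Y is a non-terminal: add FIRST(Y) \ {ε} = { '(' }
    Y is not nullable, so stop

Collecting: FIRST(L) = { '(', 'e' }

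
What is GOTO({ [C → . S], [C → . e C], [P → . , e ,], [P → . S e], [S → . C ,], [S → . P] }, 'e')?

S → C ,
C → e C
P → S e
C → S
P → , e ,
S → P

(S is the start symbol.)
GOTO(I, 'e') = CLOSURE({ [A → αX.β] : [A → α.Xβ] ∈ I, X = 'e' })

Items with dot before 'e', with the dot advanced:
  [C → . e C] → [C → e . C]
Closure of the advanced items:
  [C → e . C] has the dot before C: add [C → . e C], [C → . S]
  [C → . S] has the dot before S: add [S → . C ,], [S → . P]
  [S → . P] has the dot before P: add [P → . S e], [P → . , e ,]

GOTO = { [C → . S], [C → . e C], [C → e . C], [P → . , e ,], [P → . S e], [S → . C ,], [S → . P] }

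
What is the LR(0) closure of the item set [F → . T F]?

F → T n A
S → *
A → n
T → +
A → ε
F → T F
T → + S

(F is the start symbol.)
Start with: [F → . T F]
  [F → . T F] has the dot before T: add [T → . +], [T → . + S]
No further items can be added.

CLOSURE = { [F → . T F], [T → . + S], [T → . +] }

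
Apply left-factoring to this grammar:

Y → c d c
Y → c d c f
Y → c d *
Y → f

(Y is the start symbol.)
Left-factoring transforms A → αβ₁ | αβ₂ into A → αA' and A' → β₁ | β₂
(α is the longest common prefix among the alternatives). Repeat until
no nonterminal has two alternatives with a common prefix.

Round 1: Y has alternatives sharing prefix 'c d'. Introduce Y': Y → c d Y'
  Add: Y' → c
  Add: Y' → c f
  Add: Y' → *

Round 2: Y' has alternatives sharing prefix 'c'. Introduce Y'': Y' → c Y''
  Add: Y'' → ε
  Add: Y'' → f

No remaining common prefixes — done.

Resulting grammar:
Y → c d Y'
Y' → c Y''
Y'' → ε
Y'' → f
Y' → *
Y → f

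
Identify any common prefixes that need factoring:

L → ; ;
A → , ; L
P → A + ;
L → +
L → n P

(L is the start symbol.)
No, left-factoring is not needed

Left-factoring is needed when two productions for the same non-terminal
share a common prefix on the right-hand side.

Productions for L:
  L → ; ;
  L → +
  L → n P

No common prefixes found.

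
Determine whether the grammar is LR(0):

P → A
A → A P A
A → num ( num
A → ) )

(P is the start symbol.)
Augment with P' → P and build the canonical LR(0) collection (I0 = CLOSURE({[P' → . P]}), then GOTO on every symbol after a dot until no new states appear). It has 10 states:
  I0: { [A → . ) )], [A → . A P A], [A → . num ( num], [P → . A], [P' → . P] }  — shift
  I1: { [A → ) . )] }  — shift
  I2: { [A → . ) )], [A → . A P A], [A → . num ( num], [A → A . P A], [P → . A], [P → A .] }  — shift, reduce
  I3: { [P' → P .] }  — accept
  I4: { [A → num . ( num] }  — shift
  I5: { [A → num ( . num] }  — shift
  I6: { [A → num ( num .] }  — reduce
  I7: { [A → . ) )], [A → . A P A], [A → . num ( num], [A → A P . A] }  — shift
  I8: { [A → . ) )], [A → . A P A], [A → . num ( num], [A → A . P A], [A → A P A .], [P → . A] }  — shift, reduce
  I9: { [A → ) ) .] }  — reduce

Conflict in state I2:
  Shift-reduce conflict between [P → A .] and [A → . ) )]
So the grammar is NOT LR(0).

Answer: No. Shift-reduce conflict between [P → A .] and [A → . ) )]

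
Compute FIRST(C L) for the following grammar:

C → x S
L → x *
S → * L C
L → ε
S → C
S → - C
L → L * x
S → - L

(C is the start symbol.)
{ 'x' }

FIRST sets of the non-terminals involved (from the grammar, by fixed-point iteration):
  FIRST(C) = { 'x' }

To compute FIRST(C L), process the symbols left to right:
Symbol C is a non-terminal. Add FIRST(C) \ {ε} = { 'x' }
C is not nullable (ε ∉ FIRST(C)), so stop here.
FIRST(C L) = { 'x' }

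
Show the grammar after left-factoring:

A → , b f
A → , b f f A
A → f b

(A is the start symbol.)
Left-factoring transforms A → αβ₁ | αβ₂ into A → αA' and A' → β₁ | β₂
(α is the longest common prefix among the alternatives). Repeat until
no nonterminal has two alternatives with a common prefix.

Round 1: A has alternatives sharing prefix ', b f'. Introduce A': A → , b f A'
  Add: A' → ε
  Add: A' → f A

No remaining common prefixes — done.

Resulting grammar:
A → , b f A'
A' → ε
A' → f A
A → f b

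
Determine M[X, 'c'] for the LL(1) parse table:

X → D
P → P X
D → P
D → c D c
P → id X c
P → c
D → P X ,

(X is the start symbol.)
To find M[X, 'c'], we find productions for X where 'c' is in the predict set (PREDICT(N → α) = (FIRST(α) \ {ε}) ∪ (FOLLOW(N) if α ⇒* ε)).

Relevant sets:
  FIRST(D) = { 'c', 'id' }

X → D: PREDICT = { 'c', 'id' }
  'c' is in predict set, so this production goes in M[X, 'c']

M[X, 'c'] = X → D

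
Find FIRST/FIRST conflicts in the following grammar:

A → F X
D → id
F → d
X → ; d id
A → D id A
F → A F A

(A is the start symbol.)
Yes. A → F X / A → D id A on { 'id' }; F → d / F → A F A on { 'd' }

A FIRST/FIRST conflict occurs when two productions N → α and N → β for the same non-terminal have FIRST(α) ∩ FIRST(β) ≠ ∅ (with ε ∈ FIRST of a nullable right-hand side, so two nullable alternatives also conflict).

FIRST sets of the non-terminals at (or reachable through a nullable prefix from) the front of some alternative:
  FIRST(F) = { 'd', 'id' }
  FIRST(D) = { 'id' }
  FIRST(A) = { 'd', 'id' }

Productions for A:
  A → F X: FIRST = { 'd', 'id' }
  A → D id A: FIRST = { 'id' }
Productions for F:
  F → d: FIRST = { 'd' }
  F → A F A: FIRST = { 'd', 'id' }
D, X have only one production, so no FIRST/FIRST conflict is possible there.

Conflict for A: A → F X and A → D id A
  Overlap: { 'id' }
Conflict for F: F → d and F → A F A
  Overlap: { 'd' }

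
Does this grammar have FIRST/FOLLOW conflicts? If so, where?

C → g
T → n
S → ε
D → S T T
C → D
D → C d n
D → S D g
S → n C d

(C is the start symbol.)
A FIRST/FOLLOW conflict occurs when a non-terminal N has a nullable alternative N → β (β ⇒* ε) and another alternative N → α with FIRST(α) ∩ FOLLOW(N) ≠ ∅: on such a lookahead the parser cannot decide between expanding α and letting N vanish via β.

Nullable non-terminals: S.

S: nullable alternative(s) S → ε; FOLLOW(S) = { 'g', 'n' }
  S → ε: FIRST \ {ε} = { } — this is the only nullable alternative, skip
  S → n C d: FIRST \ {ε} = { 'n' } — overlaps FOLLOW(S) on { 'n' }: CONFLICT

C, D, T have no nullable alternative, so no FIRST/FOLLOW check is needed there.

So the grammar has 1 FIRST/FOLLOW conflict (marked CONFLICT above).

Answer: Yes. S → n C d with FOLLOW(S) on { 'n' }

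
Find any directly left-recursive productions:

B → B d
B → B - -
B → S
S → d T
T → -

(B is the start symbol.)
B → B d: LEFT RECURSIVE (starts with B)
B → B - -: LEFT RECURSIVE (starts with B)
B → S: starts with S
S → d T: starts with d
T → -: starts with '-'

The grammar has direct left recursion on: B.

Answer: Yes, B is left-recursive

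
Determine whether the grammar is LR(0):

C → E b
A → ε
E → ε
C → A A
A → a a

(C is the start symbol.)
A grammar is LR(0) if no state in the canonical LR(0) collection has:
  - both a shift item (dot before a terminal) and a complete item (shift-reduce conflict), or
  - two or more complete items (reduce-reduce conflict; the accept item [C' → C .] counts as a complete item here).

Augment with C' → C and build the canonical LR(0) collection (I0 = CLOSURE({[C' → . C]}), then GOTO on every symbol after a dot until no new states appear). It has 8 states:
  I0: { [A → . a a], [A → .], [C → . A A], [C → . E b], [C' → . C], [E → .] }  — shift, 2 reduces
  I1: { [A → . a a], [A → .], [C → A . A] }  — shift, reduce
  I2: { [C' → C .] }  — accept
  I3: { [C → E . b] }  — shift
  I4: { [A → a . a] }  — shift
  I5: { [A → a a .] }  — reduce
  I6: { [C → E b .] }  — reduce
  I7: { [C → A A .] }  — reduce

Conflict in state I0:
  Shift-reduce conflict between [A → .] and [A → . a a]
So the grammar is NOT LR(0).

Answer: No. Shift-reduce conflict between [A → .] and [A → . a a]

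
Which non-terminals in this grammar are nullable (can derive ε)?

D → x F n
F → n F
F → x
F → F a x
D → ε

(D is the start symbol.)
{ 'D' }

ε-productions: D → ε
So D is immediately nullable.
No further non-terminal can be added: every production for the remaining non-terminals contains a terminal or a non-nullable non-terminal.
Nullable = { 'D' }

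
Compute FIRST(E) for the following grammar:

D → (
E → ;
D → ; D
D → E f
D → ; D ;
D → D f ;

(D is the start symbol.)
To compute FIRST(E), examine every production with E on the left-hand side, reading each right-hand side left to right until a non-nullable symbol is reached.

From E → ;:
  - ';' is a terminal: add ';' and stop

Collecting: FIRST(E) = { ';' }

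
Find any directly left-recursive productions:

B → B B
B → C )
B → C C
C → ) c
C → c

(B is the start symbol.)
B → B B: LEFT RECURSIVE (starts with B)
B → C ): starts with C
B → C C: starts with C
C → ) c: starts with ')'
C → c: starts with c

The grammar has direct left recursion on: B.

Answer: Yes, B is left-recursive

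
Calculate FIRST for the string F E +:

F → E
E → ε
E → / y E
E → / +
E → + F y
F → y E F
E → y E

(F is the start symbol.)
FIRST sets of the non-terminals involved (from the grammar, by fixed-point iteration):
  FIRST(F) = { '+', '/', 'y', ε }
  FIRST(E) = { '+', '/', 'y', ε }

To compute FIRST(F E +), process the symbols left to right:
Symbol F is a non-terminal. Add FIRST(F) \ {ε} = { '+', '/', 'y' }
F is nullable (ε ∈ FIRST(F)), continue to the next symbol.
Symbol E is a non-terminal. Add FIRST(E) \ {ε} = { '+', '/', 'y' }
E is nullable (ε ∈ FIRST(E)), continue to the next symbol.
Symbol + is a terminal. Add '+' and stop.
FIRST(F E +) = { '+', '/', 'y' }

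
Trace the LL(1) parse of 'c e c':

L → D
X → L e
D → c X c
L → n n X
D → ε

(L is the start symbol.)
Stack is shown with the top on the left.

Stack    Input    Action
------------------------
L $      c e c $  output L → D
D $      c e c $  output D → c X c
c X c $  c e c $  match 'c'
X c $    e c $    output X → L e
L e c $  e c $    output L → D
D e c $  e c $    output D → ε
e c $    e c $    match 'e'
c $      c $      match 'c'
$        $        accept

The string is accepted.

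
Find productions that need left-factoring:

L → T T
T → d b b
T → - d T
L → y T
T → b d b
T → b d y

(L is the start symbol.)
Left-factoring is needed when two productions for the same non-terminal
share a common prefix on the right-hand side.

Productions for L:
  L → T T
  L → y T
Productions for T:
  T → d b b
  T → - d T
  T → b d b
  T → b d y

Found common prefix 'b d' in productions for T

Answer: Yes, T has productions with common prefix 'b d'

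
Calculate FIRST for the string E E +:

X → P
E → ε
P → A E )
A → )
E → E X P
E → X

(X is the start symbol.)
FIRST sets of the non-terminals involved (from the grammar, by fixed-point iteration):
  FIRST(E) = { ')', ε }

To compute FIRST(E E +), process the symbols left to right:
Symbol E is a non-terminal. Add FIRST(E) \ {ε} = { ')' }
E is nullable (ε ∈ FIRST(E)), continue to the next symbol.
Symbol E is a non-terminal. Add FIRST(E) \ {ε} = { ')' }
E is nullable (ε ∈ FIRST(E)), continue to the next symbol.
Symbol + is a terminal. Add '+' and stop.
FIRST(E E +) = { ')', '+' }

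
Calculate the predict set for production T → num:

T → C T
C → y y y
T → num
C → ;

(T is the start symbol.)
PREDICT(T → num) = (FIRST(RHS) \ {ε}) ∪ (FOLLOW(T) if ε ∈ FIRST(RHS), i.e. RHS ⇒* ε)
FIRST(num) = { 'num' }
ε ∉ FIRST(num), so FOLLOW(T) is not added.
PREDICT(T → num) = { 'num' }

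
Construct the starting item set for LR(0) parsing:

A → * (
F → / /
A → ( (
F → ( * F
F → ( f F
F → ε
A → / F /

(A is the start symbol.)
{ [A → . ( (], [A → . * (], [A → . / F /], [A' → . A] }

First, augment the grammar with A' → A
I₀ = CLOSURE({ [A' → . A] }):
  [A' → . A] has the dot before A: add [A → . * (], [A → . ( (], [A → . / F /]
No further items can be added.

I₀ = { [A → . ( (], [A → . * (], [A → . / F /], [A' → . A] }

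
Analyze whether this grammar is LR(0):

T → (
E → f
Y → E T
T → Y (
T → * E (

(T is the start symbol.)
A grammar is LR(0) if no state in the canonical LR(0) collection has:
  - both a shift item (dot before a terminal) and a complete item (shift-reduce conflict), or
  - two or more complete items (reduce-reduce conflict; the accept item [T' → T .] counts as a complete item here).

Augment with T' → T and build the canonical LR(0) collection (I0 = CLOSURE({[T' → . T]}), then GOTO on every symbol after a dot until no new states appear). It has 11 states:
  I0: { [E → . f], [T → . (], [T → . * E (], [T → . Y (], [T' → . T], [Y → . E T] }  — shift
  I1: { [T → ( .] }  — reduce
  I2: { [E → . f], [T → * . E (] }  — shift
  I3: { [E → . f], [T → . (], [T → . * E (], [T → . Y (], [Y → . E T], [Y → E . T] }  — shift
  I4: { [T' → T .] }  — accept
  I5: { [T → Y . (] }  — shift
  I6: { [E → f .] }  — reduce
  I7: { [T → Y ( .] }  — reduce
  I8: { [Y → E T .] }  — reduce
  I9: { [T → * E . (] }  — shift
  I10: { [T → * E ( .] }  — reduce

Every state is either a pure shift/goto state or contains exactly one complete item and nothing to shift — no conflicts. The grammar is LR(0).

Answer: Yes, the grammar is LR(0)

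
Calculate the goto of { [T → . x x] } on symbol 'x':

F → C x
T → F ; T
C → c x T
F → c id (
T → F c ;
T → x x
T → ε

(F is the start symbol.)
GOTO(I, 'x') = CLOSURE({ [A → αX.β] : [A → α.Xβ] ∈ I, X = 'x' })

Items with dot before 'x', with the dot advanced:
  [T → . x x] → [T → x . x]
Closure adds nothing (no advanced item has the dot before a non-terminal).

GOTO = { [T → x . x] }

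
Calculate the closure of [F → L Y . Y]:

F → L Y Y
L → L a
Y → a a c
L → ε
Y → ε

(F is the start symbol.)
To compute CLOSURE, for each item [A → α.Bβ] where B is a non-terminal, add [B → .γ] for all productions B → γ; repeat for the newly added items until nothing changes.

Start with: [F → L Y . Y]
  [F → L Y . Y] has the dot before Y: add [Y → . a a c], [Y → .]
No further items can be added.

CLOSURE = { [F → L Y . Y], [Y → . a a c], [Y → .] }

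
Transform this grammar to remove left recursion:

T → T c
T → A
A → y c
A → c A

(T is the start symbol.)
T is directly left-recursive. The standard transformation for
  A → A α₁ | ... | A α_m | β₁ | ... | β_n
is
  A  → β₁ A' | ... | β_n A'
  A' → α₁ A' | ... | α_m A' | ε

T → A becomes T → A T'
T → T c becomes T' → c T'
Add T' → ε

Productions for other non-terminals are unchanged:
  A → y c
  A → c A

Resulting grammar:
T → A T'
T' → c T'
T' → ε
A → y c
A → c A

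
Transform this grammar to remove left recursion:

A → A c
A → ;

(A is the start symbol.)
A → ; A'
A' → c A'
A' → ε

A is directly left-recursive. The standard transformation for
  A → A α₁ | ... | A α_m | β₁ | ... | β_n
is
  A  → β₁ A' | ... | β_n A'
  A' → α₁ A' | ... | α_m A' | ε

A → ; becomes A → ; A'
A → A c becomes A' → c A'
Add A' → ε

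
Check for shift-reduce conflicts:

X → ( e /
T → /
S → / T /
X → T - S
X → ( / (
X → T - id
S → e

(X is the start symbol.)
A shift-reduce conflict occurs when an LR(0) state has both:
  - a complete (reduce) item [A → α .] (dot at the end), and
  - a shift item [B → β . c γ] (dot before a terminal).

Augment with X' → X and build the canonical LR(0) collection (I0 = CLOSURE({[X' → . X]}), then GOTO on every symbol after a dot until no new states appear). It has 16 states:
  I0: { [T → . /], [X → . ( / (], [X → . ( e /], [X → . T - S], [X → . T - id], [X' → . X] }  — shift
  I1: { [X → ( . / (], [X → ( . e /] }  — shift
  I2: { [T → / .] }  — reduce
  I3: { [X → T . - S], [X → T . - id] }  — shift
  I4: { [X' → X .] }  — accept
  I5: { [S → . / T /], [S → . e], [X → T - . S], [X → T - . id] }  — shift
  I6: { [S → / . T /], [T → . /] }  — shift
  I7: { [X → T - S .] }  — reduce
  I8: { [S → e .] }  — reduce
  I9: { [X → T - id .] }  — reduce
  I10: { [S → / T . /] }  — shift
  I11: { [S → / T / .] }  — reduce
  I12: { [X → ( / . (] }  — shift
  I13: { [X → ( e . /] }  — shift
  I14: { [X → ( e / .] }  — reduce
  I15: { [X → ( / ( .] }  — reduce

No state contains both a complete item and a shift item.

Answer: No shift-reduce conflicts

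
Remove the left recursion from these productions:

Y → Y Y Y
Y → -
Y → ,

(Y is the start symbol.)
Y is directly left-recursive. The standard transformation for
  A → A α₁ | ... | A α_m | β₁ | ... | β_n
is
  A  → β₁ A' | ... | β_n A'
  A' → α₁ A' | ... | α_m A' | ε

Y → - becomes Y → - Y'
Y → , becomes Y → , Y'
Y → Y Y Y becomes Y' → Y Y Y'
Add Y' → ε

Resulting grammar:
Y → - Y'
Y → , Y'
Y' → Y Y Y'
Y' → ε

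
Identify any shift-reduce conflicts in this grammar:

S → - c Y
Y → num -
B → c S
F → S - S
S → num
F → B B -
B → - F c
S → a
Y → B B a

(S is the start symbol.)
Yes — I25: [S → num .] vs [Y → num . -]

A shift-reduce conflict occurs when an LR(0) state has both:
  - a complete (reduce) item [A → α .] (dot at the end), and
  - a shift item [B → β . c γ] (dot before a terminal).

Augment with S' → S and build the canonical LR(0) collection (I0 = CLOSURE({[S' → . S]}), then GOTO on every symbol after a dot until no new states appear). It has 26 states:
  I0: { [S → . - c Y], [S → . a], [S → . num], [S' → . S] }  — shift
  I1: { [S → - . c Y] }  — shift
  I2: { [S' → S .] }  — accept
  I3: { [S → a .] }  — reduce
  I4: { [S → num .] }  — reduce
  I5: { [B → . - F c], [B → . c S], [S → - c . Y], [Y → . B B a], [Y → . num -] }  — shift
  I6: { [B → - . F c], [B → . - F c], [B → . c S], [F → . B B -], [F → . S - S], [S → . - c Y], [S → . a], [S → . num] }  — shift
  I7: { [B → . - F c], [B → . c S], [Y → B . B a] }  — shift
  I8: { [S → - c Y .] }  — reduce
  I9: { [B → c . S], [S → . - c Y], [S → . a], [S → . num] }  — shift
  I10: { [Y → num . -] }  — shift
  I11: { [Y → num - .] }  — reduce
  I12: { [B → c S .] }  — reduce
  I13: { [Y → B B . a] }  — shift
  I14: { [Y → B B a .] }  — reduce
  I15: { [B → - . F c], [B → . - F c], [B → . c S], [F → . B B -], [F → . S - S], [S → - . c Y], [S → . - c Y], [S → . a], [S → . num] }  — shift
  I16: { [B → . - F c], [B → . c S], [F → B . B -] }  — shift
  I17: { [B → - F . c] }  — shift
  I18: { [F → S . - S] }  — shift
  I19: { [F → S - . S], [S → . - c Y], [S → . a], [S → . num] }  — shift
  I20: { [F → S - S .] }  — reduce
  I21: { [B → - F c .] }  — reduce
  I22: { [F → B B . -] }  — shift
  I23: { [F → B B - .] }  — reduce
  I24: { [B → . - F c], [B → . c S], [B → c . S], [S → - c . Y], [S → . - c Y], [S → . a], [S → . num], [Y → . B B a], [Y → . num -] }  — shift
  I25: { [S → num .], [Y → num . -] }  — shift, reduce

I25 contains reduce item [S → num .] and shift item [Y → num . -] — shift-reduce conflict.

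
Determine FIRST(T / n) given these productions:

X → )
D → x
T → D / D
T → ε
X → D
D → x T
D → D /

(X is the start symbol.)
{ '/', 'x' }

FIRST sets of the non-terminals involved (from the grammar, by fixed-point iteration):
  FIRST(T) = { 'x', ε }

To compute FIRST(T / n), process the symbols left to right:
Symbol T is a non-terminal. Add FIRST(T) \ {ε} = { 'x' }
T is nullable (ε ∈ FIRST(T)), continue to the next symbol.
Symbol / is a terminal. Add '/' and stop.
FIRST(T / n) = { '/', 'x' }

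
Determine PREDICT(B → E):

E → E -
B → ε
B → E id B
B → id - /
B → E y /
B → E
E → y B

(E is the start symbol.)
{ 'y' }

PREDICT(B → E) = (FIRST(RHS) \ {ε}) ∪ (FOLLOW(B) if ε ∈ FIRST(RHS), i.e. RHS ⇒* ε)
FIRST(E) = { 'y' }
FIRST(E) = { 'y' }
ε ∉ FIRST(E), so FOLLOW(B) is not added.
PREDICT(B → E) = { 'y' }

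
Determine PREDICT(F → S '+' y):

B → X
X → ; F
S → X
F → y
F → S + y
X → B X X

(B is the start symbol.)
PREDICT(F → S '+' y) = (FIRST(RHS) \ {ε}) ∪ (FOLLOW(F) if ε ∈ FIRST(RHS), i.e. RHS ⇒* ε)
FIRST(S) = { ';' }
FIRST(S '+' y) = { ';' }
ε ∉ FIRST(S '+' y), so FOLLOW(F) is not added.
PREDICT(F → S '+' y) = { ';' }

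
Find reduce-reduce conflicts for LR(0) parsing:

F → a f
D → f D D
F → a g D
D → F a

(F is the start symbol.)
A reduce-reduce conflict occurs when an LR(0) state has two complete items [A → α .] and [B → β .] — both call for a reduction, and with no lookahead the parser cannot choose between them.

Augment with F' → F and build the canonical LR(0) collection (I0 = CLOSURE({[F' → . F]}), then GOTO on every symbol after a dot until no new states appear). It has 11 states:
  I0: { [F → . a f], [F → . a g D], [F' → . F] }  — shift
  I1: { [F' → F .] }  — accept
  I2: { [F → a . f], [F → a . g D] }  — shift
  I3: { [F → a f .] }  — reduce
  I4: { [D → . F a], [D → . f D D], [F → . a f], [F → . a g D], [F → a g . D] }  — shift
  I5: { [F → a g D .] }  — reduce
  I6: { [D → F . a] }  — shift
  I7: { [D → . F a], [D → . f D D], [D → f . D D], [F → . a f], [F → . a g D] }  — shift
  I8: { [D → . F a], [D → . f D D], [D → f D . D], [F → . a f], [F → . a g D] }  — shift
  I9: { [D → f D D .] }  — reduce
  I10: { [D → F a .] }  — reduce

No state contains more than one complete item.

Answer: No reduce-reduce conflicts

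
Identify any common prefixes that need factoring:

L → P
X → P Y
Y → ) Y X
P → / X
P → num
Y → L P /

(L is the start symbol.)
Left-factoring is needed when two productions for the same non-terminal
share a common prefix on the right-hand side.

Productions for Y:
  Y → ) Y X
  Y → L P /
Productions for P:
  P → / X
  P → num

No common prefixes found.

Answer: No, left-factoring is not needed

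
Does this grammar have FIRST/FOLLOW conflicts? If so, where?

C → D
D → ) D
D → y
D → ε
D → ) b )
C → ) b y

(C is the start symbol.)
No FIRST/FOLLOW conflicts.

A FIRST/FOLLOW conflict occurs when a non-terminal N has a nullable alternative N → β (β ⇒* ε) and another alternative N → α with FIRST(α) ∩ FOLLOW(N) ≠ ∅: on such a lookahead the parser cannot decide between expanding α and letting N vanish via β.

Nullable non-terminals: C, D.
FIRST sets used below: FIRST(D) = { ')', 'y', ε }

C: nullable alternative(s) C → D; FOLLOW(C) = { $ }
  C → D: FIRST \ {ε} = { ')', 'y' } — this is the only nullable alternative, skip
  C → ) b y: FIRST \ {ε} = { ')' } — disjoint from FOLLOW(C)

D: nullable alternative(s) D → ε; FOLLOW(D) = { $ }
  D → ) D: FIRST \ {ε} = { ')' } — disjoint from FOLLOW(D)
  D → y: FIRST \ {ε} = { 'y' } — disjoint from FOLLOW(D)
  D → ε: FIRST \ {ε} = { } — this is the only nullable alternative, skip
  D → ) b ): FIRST \ {ε} = { ')' } — disjoint from FOLLOW(D)

No FIRST/FOLLOW conflicts found.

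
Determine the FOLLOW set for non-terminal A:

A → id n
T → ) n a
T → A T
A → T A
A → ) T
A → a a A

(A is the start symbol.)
To compute FOLLOW(A), find every occurrence of A on a right-hand side N → α A β: add FIRST(β) \ {ε}, and if β is empty or nullable also add FOLLOW(N). Iterate to a fixed point.

A is the start symbol, so $ ∈ FOLLOW(A).
In T → A T: A is followed by T, add FIRST(T) \ {ε} = { ')', 'a', 'id' }
In A → T A: A is at the end; this adds FOLLOW(A) to itself — nothing new
In A → a a A: A is at the end; this adds FOLLOW(A) to itself — nothing new

Taking the union: FOLLOW(A) = { $, ')', 'a', 'id' }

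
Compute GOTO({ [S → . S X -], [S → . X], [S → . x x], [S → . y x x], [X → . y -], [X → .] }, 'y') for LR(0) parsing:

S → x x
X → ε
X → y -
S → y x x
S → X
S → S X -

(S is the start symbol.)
{ [S → y . x x], [X → y . -] }

GOTO(I, 'y') = CLOSURE({ [A → αX.β] : [A → α.Xβ] ∈ I, X = 'y' })

Items with dot before 'y', with the dot advanced:
  [S → . y x x] → [S → y . x x]
  [X → . y -] → [X → y . -]
Closure adds nothing (no advanced item has the dot before a non-terminal).

GOTO = { [S → y . x x], [X → y . -] }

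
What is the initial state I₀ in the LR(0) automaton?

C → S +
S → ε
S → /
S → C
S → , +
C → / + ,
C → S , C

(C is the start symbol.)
{ [C → . / + ,], [C → . S +], [C → . S , C], [C' → . C], [S → . , +], [S → . /], [S → . C], [S → .] }

First, augment the grammar with C' → C
I₀ = CLOSURE({ [C' → . C] }):
  [C' → . C] has the dot before C: add [C → . S +], [C → . / + ,], [C → . S , C]
  [C → . S +] has the dot before S: add [S → .], [S → . /], [S → . C], [S → . , +]
No further items can be added.

I₀ = { [C → . / + ,], [C → . S +], [C → . S , C], [C' → . C], [S → . , +], [S → . /], [S → . C], [S → .] }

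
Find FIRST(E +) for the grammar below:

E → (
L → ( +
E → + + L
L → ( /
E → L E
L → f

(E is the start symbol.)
{ '(', '+', 'f' }

FIRST sets of the non-terminals involved (from the grammar, by fixed-point iteration):
  FIRST(E) = { '(', '+', 'f' }

To compute FIRST(E +), process the symbols left to right:
Symbol E is a non-terminal. Add FIRST(E) \ {ε} = { '(', '+', 'f' }
E is not nullable (ε ∉ FIRST(E)), so stop here.
FIRST(E +) = { '(', '+', 'f' }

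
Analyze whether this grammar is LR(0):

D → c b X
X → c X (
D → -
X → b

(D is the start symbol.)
Yes, the grammar is LR(0)

A grammar is LR(0) if no state in the canonical LR(0) collection has:
  - both a shift item (dot before a terminal) and a complete item (shift-reduce conflict), or
  - two or more complete items (reduce-reduce conflict; the accept item [D' → D .] counts as a complete item here).

Augment with D' → D and build the canonical LR(0) collection (I0 = CLOSURE({[D' → . D]}), then GOTO on every symbol after a dot until no new states appear). It has 10 states:
  I0: { [D → . -], [D → . c b X], [D' → . D] }  — shift
  I1: { [D → - .] }  — reduce
  I2: { [D' → D .] }  — accept
  I3: { [D → c . b X] }  — shift
  I4: { [D → c b . X], [X → . b], [X → . c X (] }  — shift
  I5: { [D → c b X .] }  — reduce
  I6: { [X → b .] }  — reduce
  I7: { [X → . b], [X → . c X (], [X → c . X (] }  — shift
  I8: { [X → c X . (] }  — shift
  I9: { [X → c X ( .] }  — reduce

Every state is either a pure shift/goto state or contains exactly one complete item and nothing to shift — no conflicts. The grammar is LR(0).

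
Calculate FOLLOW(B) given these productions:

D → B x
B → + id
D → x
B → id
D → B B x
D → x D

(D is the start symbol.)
To compute FOLLOW(B), find every occurrence of B on a right-hand side N → α B β: add FIRST(β) \ {ε}, and if β is empty or nullable also add FOLLOW(N). Iterate to a fixed point.

In D → B x: B is followed by x, add FIRST(x) \ {ε} = { 'x' }
In D → B B x: B is followed by B x, add FIRST(B x) \ {ε} = { '+', 'id' }
In D → B B x: B is followed by x, add FIRST(x) \ {ε} = { 'x' }

Taking the union: FOLLOW(B) = { '+', 'id', 'x' }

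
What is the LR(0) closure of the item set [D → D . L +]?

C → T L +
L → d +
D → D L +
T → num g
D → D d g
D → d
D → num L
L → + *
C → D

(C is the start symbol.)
{ [D → D . L +], [L → . + *], [L → . d +] }

To compute CLOSURE, for each item [A → α.Bβ] where B is a non-terminal, add [B → .γ] for all productions B → γ; repeat for the newly added items until nothing changes.

Start with: [D → D . L +]
  [D → D . L +] has the dot before L: add [L → . d +], [L → . + *]
No further items can be added.

CLOSURE = { [D → D . L +], [L → . + *], [L → . d +] }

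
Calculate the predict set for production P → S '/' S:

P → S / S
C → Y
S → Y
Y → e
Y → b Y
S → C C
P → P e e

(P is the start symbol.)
{ 'b', 'e' }

PREDICT(P → S '/' S) = (FIRST(RHS) \ {ε}) ∪ (FOLLOW(P) if ε ∈ FIRST(RHS), i.e. RHS ⇒* ε)
FIRST(S) = { 'b', 'e' }
FIRST(S '/' S) = { 'b', 'e' }
ε ∉ FIRST(S '/' S), so FOLLOW(P) is not added.
PREDICT(P → S '/' S) = { 'b', 'e' }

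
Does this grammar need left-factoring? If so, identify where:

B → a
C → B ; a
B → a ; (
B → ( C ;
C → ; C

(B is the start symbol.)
Yes, B has productions with common prefix 'a'

Left-factoring is needed when two productions for the same non-terminal
share a common prefix on the right-hand side.

Productions for B:
  B → a
  B → a ; (
  B → ( C ;
Productions for C:
  C → B ; a
  C → ; C

Found common prefix 'a' in productions for B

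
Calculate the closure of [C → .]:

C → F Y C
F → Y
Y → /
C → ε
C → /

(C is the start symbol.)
{ [C → .] }

To compute CLOSURE, for each item [A → α.Bβ] where B is a non-terminal, add [B → .γ] for all productions B → γ; repeat for the newly added items until nothing changes.

Start with: [C → .]
The dot is at the end, so nothing is added.

CLOSURE = { [C → .] }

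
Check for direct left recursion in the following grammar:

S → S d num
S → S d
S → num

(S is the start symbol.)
Yes, S is left-recursive

Direct left recursion occurs when N → N α for some non-terminal N (the right-hand side begins with the left-hand side itself).

S → S d num: LEFT RECURSIVE (starts with S)
S → S d: LEFT RECURSIVE (starts with S)
S → num: starts with num

The grammar has direct left recursion on: S.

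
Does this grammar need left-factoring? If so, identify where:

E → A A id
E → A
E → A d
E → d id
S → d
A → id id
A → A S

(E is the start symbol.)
Yes, E has productions with common prefix 'A'

Left-factoring is needed when two productions for the same non-terminal
share a common prefix on the right-hand side.

Productions for E:
  E → A A id
  E → A
  E → A d
  E → d id
Productions for A:
  A → id id
  A → A S

Found common prefix 'A' in productions for E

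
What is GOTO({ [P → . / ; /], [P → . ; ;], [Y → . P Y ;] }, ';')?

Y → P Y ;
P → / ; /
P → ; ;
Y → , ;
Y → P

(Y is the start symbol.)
{ [P → ; . ;] }

GOTO(I, ';') = CLOSURE({ [A → αX.β] : [A → α.Xβ] ∈ I, X = ';' })

Items with dot before ';', with the dot advanced:
  [P → . ; ;] → [P → ; . ;]
Closure adds nothing (no advanced item has the dot before a non-terminal).

GOTO = { [P → ; . ;] }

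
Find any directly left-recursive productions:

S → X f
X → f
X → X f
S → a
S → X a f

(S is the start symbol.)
Direct left recursion occurs when N → N α for some non-terminal N (the right-hand side begins with the left-hand side itself).

S → X f: starts with X
X → f: starts with f
X → X f: LEFT RECURSIVE (starts with X)
S → a: starts with a
S → X a f: starts with X

The grammar has direct left recursion on: X.

Answer: Yes, X is left-recursive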